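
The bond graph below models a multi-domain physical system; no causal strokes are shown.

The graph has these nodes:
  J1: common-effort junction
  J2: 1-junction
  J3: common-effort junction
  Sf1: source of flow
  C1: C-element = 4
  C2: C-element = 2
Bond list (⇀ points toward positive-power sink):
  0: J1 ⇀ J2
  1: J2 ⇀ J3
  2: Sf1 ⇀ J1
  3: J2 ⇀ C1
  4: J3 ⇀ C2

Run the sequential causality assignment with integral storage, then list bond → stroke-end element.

#2 →Sf1  (Sf1 (Sf) sets flow on bond)
#0 →J1  (closing 0-jn rule on J1)
#1 →J2  (1-jn J2 has f-setter on 0)
#3 →J2  (J2 flow already set via bond 0)
#4 →J3  (J3 needs exactly one e-in)

#0 stroke→J1
#1 stroke→J2
#2 stroke→Sf1
#3 stroke→J2
#4 stroke→J3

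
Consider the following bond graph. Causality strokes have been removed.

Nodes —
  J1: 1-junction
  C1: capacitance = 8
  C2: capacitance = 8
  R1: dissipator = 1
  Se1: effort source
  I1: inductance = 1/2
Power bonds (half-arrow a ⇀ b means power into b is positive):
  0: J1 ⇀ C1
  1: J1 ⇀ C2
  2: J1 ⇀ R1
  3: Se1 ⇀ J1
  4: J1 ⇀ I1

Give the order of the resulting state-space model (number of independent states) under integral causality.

3  (C1, C2, I1 all integral)

bond 3 →J1  (source Se1 imposes e)
bond 0 →J1  (prefer integral on C1)
bond 1 →J1  (C2: C, integral causality)
bond 4 →I1  (I1: I, integral causality)
bond 2 →J1  (1-jn J1 has f-setter on 4)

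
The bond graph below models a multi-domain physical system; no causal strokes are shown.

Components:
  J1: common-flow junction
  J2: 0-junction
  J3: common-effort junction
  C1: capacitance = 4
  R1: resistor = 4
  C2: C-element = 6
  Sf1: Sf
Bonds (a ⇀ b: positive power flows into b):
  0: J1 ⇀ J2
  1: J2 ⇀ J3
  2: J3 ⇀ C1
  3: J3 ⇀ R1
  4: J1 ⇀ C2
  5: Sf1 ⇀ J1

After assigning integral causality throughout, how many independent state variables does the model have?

2  (C1, C2 all integral)

#5 stroke at Sf1  (source Sf1 imposes f)
#0 stroke at J1  (1-jn J1 has f-setter on 5)
#4 stroke at J1  (1-jn J1 has f-setter on 5)
#1 stroke at J2  (J2: last free bond brings effort in)
#2 stroke at J3  (C1 outputs effort q/C1)
#3 stroke at R1  (common-e at J3 fixed by 2)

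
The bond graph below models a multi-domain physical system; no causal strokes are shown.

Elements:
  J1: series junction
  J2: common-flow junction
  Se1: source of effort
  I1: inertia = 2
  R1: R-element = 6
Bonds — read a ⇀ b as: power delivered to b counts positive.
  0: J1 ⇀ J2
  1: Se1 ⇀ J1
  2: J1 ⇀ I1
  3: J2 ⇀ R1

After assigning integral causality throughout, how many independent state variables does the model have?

1  (I1 all integral)

#1 stroke→J1  (Se1 fixes effort; stroke away)
#2 stroke→I1  (prefer integral on I1)
#0 stroke→J1  (common-f at J1 fixed by 2)
#3 stroke→J2  (J2 flow already set via bond 0)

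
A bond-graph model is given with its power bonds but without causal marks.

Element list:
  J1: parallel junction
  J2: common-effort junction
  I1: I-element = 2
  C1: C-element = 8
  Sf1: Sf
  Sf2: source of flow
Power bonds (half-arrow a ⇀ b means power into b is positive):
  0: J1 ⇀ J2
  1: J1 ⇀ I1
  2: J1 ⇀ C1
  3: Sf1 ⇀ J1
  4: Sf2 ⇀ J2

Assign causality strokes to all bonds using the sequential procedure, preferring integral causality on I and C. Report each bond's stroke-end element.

#0 |J2
#1 |I1
#2 |J1
#3 |Sf1
#4 |Sf2

#3 |Sf1  (Sf1: flow source, stroke at near end)
#4 |Sf2  (source Sf2 imposes f)
#0 |J2  (J2: last free bond brings effort in)
#1 |I1  (I1 outputs flow p/I1)
#2 |J1  (J1 needs exactly one e-in)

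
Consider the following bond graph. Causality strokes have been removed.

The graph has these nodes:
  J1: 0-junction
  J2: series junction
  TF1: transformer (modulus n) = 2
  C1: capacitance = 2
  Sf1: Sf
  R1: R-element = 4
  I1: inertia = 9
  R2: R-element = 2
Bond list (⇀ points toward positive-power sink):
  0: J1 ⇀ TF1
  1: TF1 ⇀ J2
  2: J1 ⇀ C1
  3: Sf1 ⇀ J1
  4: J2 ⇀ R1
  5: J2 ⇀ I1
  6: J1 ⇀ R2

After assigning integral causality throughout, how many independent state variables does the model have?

2  (C1, I1 all integral)

#3 stroke→Sf1  (Sf1 fixes flow; stroke at Sf1)
#2 stroke→J1  (C1: C, integral causality)
#0 stroke→TF1  (0-jn J1 has e-setter on 2)
#6 stroke→R2  (common-e at J1 fixed by 2)
#1 stroke→J2  (TF TF1: opposite of bond 0)
#5 stroke→I1  (I1 integral (f out))
#4 stroke→J2  (1-jn J2 has f-setter on 5)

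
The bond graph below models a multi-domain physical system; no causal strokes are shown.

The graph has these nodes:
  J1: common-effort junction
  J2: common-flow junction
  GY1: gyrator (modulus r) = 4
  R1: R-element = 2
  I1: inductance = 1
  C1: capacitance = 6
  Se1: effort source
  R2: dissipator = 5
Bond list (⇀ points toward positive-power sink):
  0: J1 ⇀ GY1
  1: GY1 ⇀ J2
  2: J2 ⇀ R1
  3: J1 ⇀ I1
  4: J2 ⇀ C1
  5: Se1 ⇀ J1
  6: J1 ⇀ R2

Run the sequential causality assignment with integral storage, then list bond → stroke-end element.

β5 →J1  (Se1 fixes effort; stroke away)
β0 →GY1  (J1: bond 5 brought effort, rest push out)
β3 →I1  (J1: bond 5 brought effort, rest push out)
β6 →R2  (J1 effort already set via bond 5)
β1 →GY1  (GY1 both-in/both-out from 0)
β2 →J2  (common-f at J2 fixed by 1)
β4 →J2  (common-f at J2 fixed by 1)

b0 stroke→GY1
b1 stroke→GY1
b2 stroke→J2
b3 stroke→I1
b4 stroke→J2
b5 stroke→J1
b6 stroke→R2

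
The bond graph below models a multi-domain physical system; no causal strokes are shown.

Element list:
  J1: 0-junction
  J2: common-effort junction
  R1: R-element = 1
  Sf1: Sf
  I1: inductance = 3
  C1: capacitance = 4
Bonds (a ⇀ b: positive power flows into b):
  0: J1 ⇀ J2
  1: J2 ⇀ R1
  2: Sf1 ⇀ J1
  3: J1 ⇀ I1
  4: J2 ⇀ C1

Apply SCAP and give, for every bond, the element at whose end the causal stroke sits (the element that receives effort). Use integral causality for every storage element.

β2 |Sf1  (Sf1 fixes flow; stroke at Sf1)
β3 |I1  (I1: I, integral causality)
β0 |J1  (only one effort-in slot at J1)
β4 |J2  (prefer integral on C1)
β1 |R1  (J2: bond 4 brought effort, rest push out)

#0 →J1
#1 →R1
#2 →Sf1
#3 →I1
#4 →J2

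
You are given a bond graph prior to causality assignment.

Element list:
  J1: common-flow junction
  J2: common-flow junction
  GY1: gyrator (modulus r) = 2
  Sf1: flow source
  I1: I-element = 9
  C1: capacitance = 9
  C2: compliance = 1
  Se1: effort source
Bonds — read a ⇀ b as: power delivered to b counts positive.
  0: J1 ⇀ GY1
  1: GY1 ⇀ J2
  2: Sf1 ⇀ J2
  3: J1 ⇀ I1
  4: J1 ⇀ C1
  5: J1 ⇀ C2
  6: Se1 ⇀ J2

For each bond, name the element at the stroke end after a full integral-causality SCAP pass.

β0 stroke→J1
β1 stroke→J2
β2 stroke→Sf1
β3 stroke→I1
β4 stroke→J1
β5 stroke→J1
β6 stroke→J2

#2 →Sf1  (Sf1 fixes flow; stroke at Sf1)
#6 →J2  (Se1 (Se) sets effort on bond)
#1 →J2  (common-f at J2 fixed by 2)
#0 →J1  (GY1: gyrator matches bond 1)
#3 →I1  (I1 outputs flow p/I1)
#4 →J1  (J1 flow already set via bond 3)
#5 →J1  (J1 flow already set via bond 3)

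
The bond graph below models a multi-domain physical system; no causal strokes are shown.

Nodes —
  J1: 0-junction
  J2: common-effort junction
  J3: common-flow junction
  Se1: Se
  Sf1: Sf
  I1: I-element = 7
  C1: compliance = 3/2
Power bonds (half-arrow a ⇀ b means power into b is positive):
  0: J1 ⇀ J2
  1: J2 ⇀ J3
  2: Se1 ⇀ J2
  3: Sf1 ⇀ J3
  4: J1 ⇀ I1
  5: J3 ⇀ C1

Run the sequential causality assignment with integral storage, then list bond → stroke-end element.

b2 →J2  (Se1 fixes effort; stroke away)
b3 →Sf1  (Sf1 (Sf) sets flow on bond)
b0 →J1  (J2 effort already set via bond 2)
b1 →J3  (common-e at J2 fixed by 2)
b5 →J3  (J3: bond 3 brought flow, rest push out)
b4 →I1  (common-e at J1 fixed by 0)

b0 stroke→J1
b1 stroke→J3
b2 stroke→J2
b3 stroke→Sf1
b4 stroke→I1
b5 stroke→J3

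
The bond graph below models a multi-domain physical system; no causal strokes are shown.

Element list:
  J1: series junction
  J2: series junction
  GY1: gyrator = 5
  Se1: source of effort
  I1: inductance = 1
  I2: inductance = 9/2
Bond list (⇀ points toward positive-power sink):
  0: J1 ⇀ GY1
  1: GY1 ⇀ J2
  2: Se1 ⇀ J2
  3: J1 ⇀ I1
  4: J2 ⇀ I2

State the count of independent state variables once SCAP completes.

2  (I1, I2 all integral)

#2 stroke at J2  (Se1 fixes effort; stroke away)
#3 stroke at I1  (I1 integral (f out))
#0 stroke at J1  (J1 flow already set via bond 3)
#1 stroke at J2  (GY1: gyrator matches bond 0)
#4 stroke at I2  (J2 needs exactly one f-in)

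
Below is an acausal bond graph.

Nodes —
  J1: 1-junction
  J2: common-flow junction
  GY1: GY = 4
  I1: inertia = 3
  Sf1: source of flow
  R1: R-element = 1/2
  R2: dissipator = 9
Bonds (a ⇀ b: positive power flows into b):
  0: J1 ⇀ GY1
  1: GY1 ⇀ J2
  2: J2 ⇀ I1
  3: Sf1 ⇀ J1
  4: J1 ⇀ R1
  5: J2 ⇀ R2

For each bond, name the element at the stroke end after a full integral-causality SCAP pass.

bond 3 →Sf1  (Sf1 (Sf) sets flow on bond)
bond 0 →J1  (J1 flow already set via bond 3)
bond 4 →J1  (common-f at J1 fixed by 3)
bond 1 →J2  (GY GY1: same side as bond 0)
bond 2 →I1  (prefer integral on I1)
bond 5 →J2  (common-f at J2 fixed by 2)

#0 |J1
#1 |J2
#2 |I1
#3 |Sf1
#4 |J1
#5 |J2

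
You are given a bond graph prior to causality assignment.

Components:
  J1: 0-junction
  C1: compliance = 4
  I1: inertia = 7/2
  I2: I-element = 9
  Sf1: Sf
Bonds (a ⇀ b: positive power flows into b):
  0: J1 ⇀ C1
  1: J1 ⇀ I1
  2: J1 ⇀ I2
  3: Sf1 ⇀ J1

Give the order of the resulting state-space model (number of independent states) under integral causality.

3  (C1, I1, I2 all integral)

b3 |Sf1  (Sf1 (Sf) sets flow on bond)
b0 |J1  (C1 outputs effort q/C1)
b1 |I1  (0-jn J1 has e-setter on 0)
b2 |I2  (common-e at J1 fixed by 0)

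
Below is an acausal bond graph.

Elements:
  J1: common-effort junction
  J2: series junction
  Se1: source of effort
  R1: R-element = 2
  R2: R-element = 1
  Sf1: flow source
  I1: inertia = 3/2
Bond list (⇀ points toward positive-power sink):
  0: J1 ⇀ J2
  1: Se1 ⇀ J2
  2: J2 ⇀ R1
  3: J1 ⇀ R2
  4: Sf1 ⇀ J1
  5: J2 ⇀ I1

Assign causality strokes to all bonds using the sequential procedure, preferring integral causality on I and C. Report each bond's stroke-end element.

#1 →J2  (Se1 (Se) sets effort on bond)
#4 →Sf1  (source Sf1 imposes f)
#5 →I1  (I1 integral (f out))
#0 →J2  (common-f at J2 fixed by 5)
#2 →J2  (J2 flow already set via bond 5)
#3 →J1  (J1 needs exactly one e-in)

#0 stroke→J2
#1 stroke→J2
#2 stroke→J2
#3 stroke→J1
#4 stroke→Sf1
#5 stroke→I1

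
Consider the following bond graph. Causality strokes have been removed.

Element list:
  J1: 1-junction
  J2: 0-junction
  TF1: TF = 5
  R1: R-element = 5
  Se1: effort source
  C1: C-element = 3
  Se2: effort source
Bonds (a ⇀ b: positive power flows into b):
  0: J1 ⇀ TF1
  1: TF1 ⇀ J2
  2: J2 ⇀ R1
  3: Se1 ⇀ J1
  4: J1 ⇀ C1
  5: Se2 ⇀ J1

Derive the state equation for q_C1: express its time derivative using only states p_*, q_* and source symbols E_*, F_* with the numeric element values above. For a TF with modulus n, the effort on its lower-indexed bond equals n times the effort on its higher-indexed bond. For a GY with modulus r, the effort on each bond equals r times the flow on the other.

β3 |J1  (source Se1 imposes e)
β5 |J1  (source Se2 imposes e)
β4 |J1  (C1 integral (e out))
β0 |TF1  (J1 needs exactly one f-in)
β1 |J2  (through TF1, causality passes straight; one stroke at TF1)
β2 |R1  (J2: bond 1 brought effort, rest push out)

dq_C1/dt = E_Se1/125 + E_Se2/125 - q_C1/375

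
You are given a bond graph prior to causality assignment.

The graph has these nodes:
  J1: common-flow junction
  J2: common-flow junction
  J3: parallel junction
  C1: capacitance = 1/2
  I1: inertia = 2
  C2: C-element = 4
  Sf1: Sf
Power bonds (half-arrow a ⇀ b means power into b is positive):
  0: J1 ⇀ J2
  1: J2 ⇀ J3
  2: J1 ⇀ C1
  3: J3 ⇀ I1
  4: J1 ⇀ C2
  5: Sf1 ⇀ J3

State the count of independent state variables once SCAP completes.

#5 |Sf1  (source Sf1 imposes f)
#2 |J1  (C1: C, integral causality)
#3 |I1  (prefer integral on I1)
#1 |J3  (closing 0-jn rule on J3)
#0 |J2  (J2 flow already set via bond 1)
#4 |J1  (J1 flow already set via bond 0)

3  (C1, C2, I1 all integral)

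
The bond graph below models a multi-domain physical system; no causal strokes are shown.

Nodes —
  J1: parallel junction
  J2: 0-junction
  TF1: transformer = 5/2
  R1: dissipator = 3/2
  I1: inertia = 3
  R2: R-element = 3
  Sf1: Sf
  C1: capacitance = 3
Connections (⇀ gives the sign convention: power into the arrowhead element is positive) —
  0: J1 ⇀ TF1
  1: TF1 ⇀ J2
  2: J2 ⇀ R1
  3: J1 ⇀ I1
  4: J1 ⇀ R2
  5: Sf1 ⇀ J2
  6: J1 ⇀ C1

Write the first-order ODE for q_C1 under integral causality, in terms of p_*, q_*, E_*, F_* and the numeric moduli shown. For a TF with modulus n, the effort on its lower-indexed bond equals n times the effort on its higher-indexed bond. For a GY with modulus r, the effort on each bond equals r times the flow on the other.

β5 stroke→Sf1  (Sf1 (Sf) sets flow on bond)
β3 stroke→I1  (prefer integral on I1)
β6 stroke→J1  (C1 outputs effort q/C1)
β0 stroke→TF1  (0-jn J1 has e-setter on 6)
β4 stroke→R2  (0-jn J1 has e-setter on 6)
β1 stroke→J2  (TF1 one-in-one-out from 0)
β2 stroke→R1  (0-jn J2 has e-setter on 1)

dq_C1/dt = 2*F_Sf1/5 - p_I1/3 - 11*q_C1/75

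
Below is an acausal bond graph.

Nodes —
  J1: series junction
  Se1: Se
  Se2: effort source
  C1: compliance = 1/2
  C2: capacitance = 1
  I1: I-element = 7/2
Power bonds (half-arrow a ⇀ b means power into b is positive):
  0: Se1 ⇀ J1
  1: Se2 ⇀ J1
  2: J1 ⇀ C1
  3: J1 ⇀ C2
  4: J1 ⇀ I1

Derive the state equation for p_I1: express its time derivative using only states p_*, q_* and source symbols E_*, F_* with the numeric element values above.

dp_I1/dt = E_Se1 + E_Se2 - 2*q_C1 - q_C2

bond 0 stroke at J1  (Se1 fixes effort; stroke away)
bond 1 stroke at J1  (Se2 (Se) sets effort on bond)
bond 2 stroke at J1  (prefer integral on C1)
bond 3 stroke at J1  (prefer integral on C2)
bond 4 stroke at I1  (J1 needs exactly one f-in)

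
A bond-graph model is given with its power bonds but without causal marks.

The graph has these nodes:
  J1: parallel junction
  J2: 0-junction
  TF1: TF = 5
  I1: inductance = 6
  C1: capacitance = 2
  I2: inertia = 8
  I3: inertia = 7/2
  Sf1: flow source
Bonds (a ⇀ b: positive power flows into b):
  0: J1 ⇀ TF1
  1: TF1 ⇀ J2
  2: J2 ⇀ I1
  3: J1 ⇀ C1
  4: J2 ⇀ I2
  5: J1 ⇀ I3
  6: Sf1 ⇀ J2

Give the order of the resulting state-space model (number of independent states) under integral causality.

b6 stroke→Sf1  (Sf1 (Sf) sets flow on bond)
b2 stroke→I1  (I1 outputs flow p/I1)
b3 stroke→J1  (C1 integral (e out))
b0 stroke→TF1  (0-jn J1 has e-setter on 3)
b5 stroke→I3  (0-jn J1 has e-setter on 3)
b1 stroke→J2  (TF TF1: opposite of bond 0)
b4 stroke→I2  (J2 effort already set via bond 1)

4  (C1, I1, I2, I3 all integral)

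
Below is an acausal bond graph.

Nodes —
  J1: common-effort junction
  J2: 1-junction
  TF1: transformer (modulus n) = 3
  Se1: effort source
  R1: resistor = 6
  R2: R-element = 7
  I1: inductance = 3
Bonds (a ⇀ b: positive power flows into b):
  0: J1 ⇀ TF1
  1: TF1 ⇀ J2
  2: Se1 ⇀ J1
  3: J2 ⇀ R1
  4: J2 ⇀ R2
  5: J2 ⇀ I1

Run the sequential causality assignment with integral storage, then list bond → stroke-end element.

b2 |J1  (Se1 (Se) sets effort on bond)
b0 |TF1  (J1: bond 2 brought effort, rest push out)
b1 |J2  (through TF1, causality passes straight; one stroke at TF1)
b5 |I1  (prefer integral on I1)
b3 |J2  (J2: bond 5 brought flow, rest push out)
b4 |J2  (J2 flow already set via bond 5)

b0 →TF1
b1 →J2
b2 →J1
b3 →J2
b4 →J2
b5 →I1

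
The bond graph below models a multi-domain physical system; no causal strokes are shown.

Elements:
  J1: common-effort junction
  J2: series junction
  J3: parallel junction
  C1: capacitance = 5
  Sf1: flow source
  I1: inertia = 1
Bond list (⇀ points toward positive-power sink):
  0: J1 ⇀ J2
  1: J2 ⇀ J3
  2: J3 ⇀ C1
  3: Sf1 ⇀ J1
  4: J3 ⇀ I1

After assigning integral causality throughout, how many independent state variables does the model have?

2  (C1, I1 all integral)

β3 stroke at Sf1  (Sf1: flow source, stroke at near end)
β0 stroke at J1  (J1 needs exactly one e-in)
β1 stroke at J2  (J2: bond 0 brought flow, rest push out)
β2 stroke at J3  (C1 outputs effort q/C1)
β4 stroke at I1  (common-e at J3 fixed by 2)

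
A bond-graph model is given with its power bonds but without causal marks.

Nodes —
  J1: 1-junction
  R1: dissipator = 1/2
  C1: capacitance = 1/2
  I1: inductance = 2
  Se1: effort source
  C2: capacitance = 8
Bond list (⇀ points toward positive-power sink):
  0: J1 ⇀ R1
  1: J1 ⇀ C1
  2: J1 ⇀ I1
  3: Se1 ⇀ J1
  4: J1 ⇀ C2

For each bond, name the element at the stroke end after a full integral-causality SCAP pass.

β3 stroke→J1  (Se1 (Se) sets effort on bond)
β1 stroke→J1  (C1 outputs effort q/C1)
β2 stroke→I1  (I1 integral (f out))
β0 stroke→J1  (J1 flow already set via bond 2)
β4 stroke→J1  (1-jn J1 has f-setter on 2)

#0 |J1
#1 |J1
#2 |I1
#3 |J1
#4 |J1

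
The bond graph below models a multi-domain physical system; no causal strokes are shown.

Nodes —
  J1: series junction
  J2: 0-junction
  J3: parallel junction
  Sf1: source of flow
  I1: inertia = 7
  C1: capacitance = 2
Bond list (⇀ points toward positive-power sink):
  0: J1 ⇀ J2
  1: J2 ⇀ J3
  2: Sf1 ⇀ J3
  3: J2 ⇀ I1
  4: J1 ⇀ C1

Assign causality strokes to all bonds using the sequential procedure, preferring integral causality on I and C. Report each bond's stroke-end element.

#0 stroke at J2
#1 stroke at J3
#2 stroke at Sf1
#3 stroke at I1
#4 stroke at J1

β2 →Sf1  (Sf1 fixes flow; stroke at Sf1)
β1 →J3  (only one effort-in slot at J3)
β3 →I1  (I1 outputs flow p/I1)
β0 →J2  (closing 0-jn rule on J2)
β4 →J1  (J1: bond 0 brought flow, rest push out)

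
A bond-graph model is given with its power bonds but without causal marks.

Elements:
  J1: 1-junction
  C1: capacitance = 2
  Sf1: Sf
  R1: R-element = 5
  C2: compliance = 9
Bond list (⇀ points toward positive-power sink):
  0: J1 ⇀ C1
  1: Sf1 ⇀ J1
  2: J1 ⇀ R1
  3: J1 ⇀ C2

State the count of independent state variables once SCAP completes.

β1 |Sf1  (Sf1 (Sf) sets flow on bond)
β0 |J1  (J1 flow already set via bond 1)
β2 |J1  (common-f at J1 fixed by 1)
β3 |J1  (1-jn J1 has f-setter on 1)

2  (C1, C2 all integral)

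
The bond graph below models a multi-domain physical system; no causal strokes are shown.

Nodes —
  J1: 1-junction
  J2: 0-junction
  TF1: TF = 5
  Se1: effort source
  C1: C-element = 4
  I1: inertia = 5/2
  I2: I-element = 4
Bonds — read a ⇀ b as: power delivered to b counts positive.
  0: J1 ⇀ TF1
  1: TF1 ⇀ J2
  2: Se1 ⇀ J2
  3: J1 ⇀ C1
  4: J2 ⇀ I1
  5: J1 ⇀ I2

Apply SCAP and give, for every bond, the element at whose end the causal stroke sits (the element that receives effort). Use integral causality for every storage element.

β2 stroke at J2  (Se1 fixes effort; stroke away)
β1 stroke at TF1  (common-e at J2 fixed by 2)
β4 stroke at I1  (J2: bond 2 brought effort, rest push out)
β0 stroke at J1  (TF1 one-in-one-out from 1)
β3 stroke at J1  (prefer integral on C1)
β5 stroke at I2  (only one flow-in slot at J1)

b0 →J1
b1 →TF1
b2 →J2
b3 →J1
b4 →I1
b5 →I2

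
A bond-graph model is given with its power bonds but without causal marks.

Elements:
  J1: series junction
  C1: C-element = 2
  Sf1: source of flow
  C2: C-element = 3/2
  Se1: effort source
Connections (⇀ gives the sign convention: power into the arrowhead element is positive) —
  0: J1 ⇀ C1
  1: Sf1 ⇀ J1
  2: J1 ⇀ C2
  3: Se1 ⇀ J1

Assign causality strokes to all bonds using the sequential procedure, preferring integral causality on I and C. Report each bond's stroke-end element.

#1 stroke→Sf1  (Sf1 (Sf) sets flow on bond)
#3 stroke→J1  (Se1 fixes effort; stroke away)
#0 stroke→J1  (common-f at J1 fixed by 1)
#2 stroke→J1  (common-f at J1 fixed by 1)

β0 stroke→J1
β1 stroke→Sf1
β2 stroke→J1
β3 stroke→J1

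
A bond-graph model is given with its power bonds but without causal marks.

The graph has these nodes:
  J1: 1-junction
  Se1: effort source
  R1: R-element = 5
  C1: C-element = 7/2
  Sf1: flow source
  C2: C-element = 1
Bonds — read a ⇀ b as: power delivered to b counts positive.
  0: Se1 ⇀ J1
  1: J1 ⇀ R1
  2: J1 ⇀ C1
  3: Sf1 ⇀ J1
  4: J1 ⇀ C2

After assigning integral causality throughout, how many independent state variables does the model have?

#0 stroke→J1  (Se1 fixes effort; stroke away)
#3 stroke→Sf1  (Sf1: flow source, stroke at near end)
#1 stroke→J1  (J1 flow already set via bond 3)
#2 stroke→J1  (J1: bond 3 brought flow, rest push out)
#4 stroke→J1  (J1 flow already set via bond 3)

2  (C1, C2 all integral)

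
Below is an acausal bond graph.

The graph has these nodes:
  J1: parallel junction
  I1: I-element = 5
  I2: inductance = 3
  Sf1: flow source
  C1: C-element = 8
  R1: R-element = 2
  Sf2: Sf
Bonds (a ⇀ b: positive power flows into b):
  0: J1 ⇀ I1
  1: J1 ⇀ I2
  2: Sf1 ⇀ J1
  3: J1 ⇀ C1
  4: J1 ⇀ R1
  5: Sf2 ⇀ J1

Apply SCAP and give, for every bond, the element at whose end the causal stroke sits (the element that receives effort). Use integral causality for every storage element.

bond 2 →Sf1  (Sf1 (Sf) sets flow on bond)
bond 5 →Sf2  (Sf2: flow source, stroke at near end)
bond 0 →I1  (prefer integral on I1)
bond 1 →I2  (prefer integral on I2)
bond 3 →J1  (C1 integral (e out))
bond 4 →R1  (common-e at J1 fixed by 3)

b0 stroke at I1
b1 stroke at I2
b2 stroke at Sf1
b3 stroke at J1
b4 stroke at R1
b5 stroke at Sf2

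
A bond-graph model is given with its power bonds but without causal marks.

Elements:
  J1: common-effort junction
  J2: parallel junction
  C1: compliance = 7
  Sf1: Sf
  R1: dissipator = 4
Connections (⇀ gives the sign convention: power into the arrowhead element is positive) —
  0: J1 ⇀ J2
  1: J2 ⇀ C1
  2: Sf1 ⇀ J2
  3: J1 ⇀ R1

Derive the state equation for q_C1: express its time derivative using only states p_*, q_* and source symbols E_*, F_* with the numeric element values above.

b2 stroke at Sf1  (source Sf1 imposes f)
b1 stroke at J2  (C1 outputs effort q/C1)
b0 stroke at J1  (J2 effort already set via bond 1)
b3 stroke at R1  (common-e at J1 fixed by 0)

dq_C1/dt = F_Sf1 - q_C1/28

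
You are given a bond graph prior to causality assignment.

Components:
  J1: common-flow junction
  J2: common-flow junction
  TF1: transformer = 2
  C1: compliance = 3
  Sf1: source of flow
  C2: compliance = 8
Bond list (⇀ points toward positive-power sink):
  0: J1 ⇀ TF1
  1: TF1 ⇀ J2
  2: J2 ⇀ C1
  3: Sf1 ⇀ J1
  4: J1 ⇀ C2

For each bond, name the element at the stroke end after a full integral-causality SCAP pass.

#3 stroke at Sf1  (Sf1: flow source, stroke at near end)
#0 stroke at J1  (J1 flow already set via bond 3)
#4 stroke at J1  (J1 flow already set via bond 3)
#1 stroke at TF1  (TF1: transformer flips bond 0)
#2 stroke at J2  (common-f at J2 fixed by 1)

#0 stroke→J1
#1 stroke→TF1
#2 stroke→J2
#3 stroke→Sf1
#4 stroke→J1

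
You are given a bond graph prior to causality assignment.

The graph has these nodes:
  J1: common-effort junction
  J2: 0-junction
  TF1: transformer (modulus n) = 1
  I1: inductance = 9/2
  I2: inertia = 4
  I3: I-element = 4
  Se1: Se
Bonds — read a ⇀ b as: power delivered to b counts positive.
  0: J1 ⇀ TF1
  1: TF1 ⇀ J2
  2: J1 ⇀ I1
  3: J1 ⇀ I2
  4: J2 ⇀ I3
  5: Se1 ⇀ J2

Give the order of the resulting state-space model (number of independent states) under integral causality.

#5 →J2  (Se1 (Se) sets effort on bond)
#1 →TF1  (J2: bond 5 brought effort, rest push out)
#4 →I3  (J2: bond 5 brought effort, rest push out)
#0 →J1  (through TF1, causality passes straight; one stroke at TF1)
#2 →I1  (0-jn J1 has e-setter on 0)
#3 →I2  (J1 effort already set via bond 0)

3  (I1, I2, I3 all integral)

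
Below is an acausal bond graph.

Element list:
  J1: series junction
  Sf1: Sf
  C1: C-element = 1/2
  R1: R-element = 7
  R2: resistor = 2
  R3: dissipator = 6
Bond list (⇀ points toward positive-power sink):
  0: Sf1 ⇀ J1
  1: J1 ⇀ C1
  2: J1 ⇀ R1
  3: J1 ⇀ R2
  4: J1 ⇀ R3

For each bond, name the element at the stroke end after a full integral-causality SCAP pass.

bond 0 |Sf1  (Sf1: flow source, stroke at near end)
bond 1 |J1  (common-f at J1 fixed by 0)
bond 2 |J1  (common-f at J1 fixed by 0)
bond 3 |J1  (J1: bond 0 brought flow, rest push out)
bond 4 |J1  (1-jn J1 has f-setter on 0)

b0 |Sf1
b1 |J1
b2 |J1
b3 |J1
b4 |J1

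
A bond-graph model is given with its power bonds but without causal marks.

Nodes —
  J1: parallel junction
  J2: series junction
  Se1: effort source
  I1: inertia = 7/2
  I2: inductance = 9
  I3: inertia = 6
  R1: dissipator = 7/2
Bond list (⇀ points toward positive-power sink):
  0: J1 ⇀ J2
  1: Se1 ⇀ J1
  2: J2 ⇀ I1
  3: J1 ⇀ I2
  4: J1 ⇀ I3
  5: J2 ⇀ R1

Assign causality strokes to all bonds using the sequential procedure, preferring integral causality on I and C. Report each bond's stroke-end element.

bond 0 stroke at J2
bond 1 stroke at J1
bond 2 stroke at I1
bond 3 stroke at I2
bond 4 stroke at I3
bond 5 stroke at J2

β1 stroke→J1  (Se1: effort source, stroke at far end)
β0 stroke→J2  (common-e at J1 fixed by 1)
β3 stroke→I2  (J1 effort already set via bond 1)
β4 stroke→I3  (J1: bond 1 brought effort, rest push out)
β2 stroke→I1  (prefer integral on I1)
β5 stroke→J2  (J2: bond 2 brought flow, rest push out)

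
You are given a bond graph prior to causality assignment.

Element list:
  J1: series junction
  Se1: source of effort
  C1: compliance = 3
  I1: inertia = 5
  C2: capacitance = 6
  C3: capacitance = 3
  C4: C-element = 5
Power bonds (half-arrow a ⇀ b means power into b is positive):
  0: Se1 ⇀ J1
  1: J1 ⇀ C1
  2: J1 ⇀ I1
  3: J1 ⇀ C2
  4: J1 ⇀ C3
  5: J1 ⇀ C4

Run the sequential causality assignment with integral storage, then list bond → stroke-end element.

bond 0 stroke→J1
bond 1 stroke→J1
bond 2 stroke→I1
bond 3 stroke→J1
bond 4 stroke→J1
bond 5 stroke→J1

β0 |J1  (source Se1 imposes e)
β1 |J1  (C1 outputs effort q/C1)
β2 |I1  (I1 integral (f out))
β3 |J1  (1-jn J1 has f-setter on 2)
β4 |J1  (1-jn J1 has f-setter on 2)
β5 |J1  (common-f at J1 fixed by 2)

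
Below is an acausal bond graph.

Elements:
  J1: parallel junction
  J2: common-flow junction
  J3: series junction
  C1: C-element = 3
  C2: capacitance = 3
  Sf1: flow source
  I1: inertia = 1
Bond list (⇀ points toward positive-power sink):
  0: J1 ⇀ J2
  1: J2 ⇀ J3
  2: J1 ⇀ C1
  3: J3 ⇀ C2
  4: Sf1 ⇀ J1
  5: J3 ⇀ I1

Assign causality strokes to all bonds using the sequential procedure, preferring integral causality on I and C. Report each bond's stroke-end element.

β0 →J2
β1 →J3
β2 →J1
β3 →J3
β4 →Sf1
β5 →I1

#4 |Sf1  (source Sf1 imposes f)
#2 |J1  (C1 outputs effort q/C1)
#0 |J2  (J1: bond 2 brought effort, rest push out)
#1 |J3  (J2: last free bond brings flow in)
#3 |J3  (C2: C, integral causality)
#5 |I1  (closing 1-jn rule on J3)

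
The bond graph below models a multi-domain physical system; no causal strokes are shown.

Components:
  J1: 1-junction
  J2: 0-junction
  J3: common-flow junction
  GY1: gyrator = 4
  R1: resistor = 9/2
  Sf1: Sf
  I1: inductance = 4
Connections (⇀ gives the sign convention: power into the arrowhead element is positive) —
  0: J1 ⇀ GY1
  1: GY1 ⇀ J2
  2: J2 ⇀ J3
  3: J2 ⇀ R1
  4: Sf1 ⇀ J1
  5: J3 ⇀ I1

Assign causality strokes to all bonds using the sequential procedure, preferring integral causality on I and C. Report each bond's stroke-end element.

b4 →Sf1  (Sf1 fixes flow; stroke at Sf1)
b0 →J1  (common-f at J1 fixed by 4)
b1 →J2  (GY GY1: same side as bond 0)
b2 →J3  (J2 effort already set via bond 1)
b3 →R1  (J2 effort already set via bond 1)
b5 →I1  (J3 needs exactly one f-in)

bond 0 →J1
bond 1 →J2
bond 2 →J3
bond 3 →R1
bond 4 →Sf1
bond 5 →I1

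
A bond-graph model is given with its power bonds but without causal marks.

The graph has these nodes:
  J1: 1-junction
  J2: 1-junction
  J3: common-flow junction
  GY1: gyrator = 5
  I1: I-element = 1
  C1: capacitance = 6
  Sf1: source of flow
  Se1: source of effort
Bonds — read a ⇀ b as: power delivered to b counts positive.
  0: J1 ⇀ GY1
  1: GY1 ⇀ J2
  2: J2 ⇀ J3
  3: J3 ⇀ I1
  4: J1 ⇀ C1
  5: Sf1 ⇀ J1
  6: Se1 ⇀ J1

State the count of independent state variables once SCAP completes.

2  (C1, I1 all integral)

bond 5 →Sf1  (Sf1 fixes flow; stroke at Sf1)
bond 6 →J1  (Se1 fixes effort; stroke away)
bond 0 →J1  (1-jn J1 has f-setter on 5)
bond 4 →J1  (1-jn J1 has f-setter on 5)
bond 1 →J2  (through GY1, causality inverts; strokes same side of GY1)
bond 2 →J3  (closing 1-jn rule on J2)
bond 3 →I1  (only one flow-in slot at J3)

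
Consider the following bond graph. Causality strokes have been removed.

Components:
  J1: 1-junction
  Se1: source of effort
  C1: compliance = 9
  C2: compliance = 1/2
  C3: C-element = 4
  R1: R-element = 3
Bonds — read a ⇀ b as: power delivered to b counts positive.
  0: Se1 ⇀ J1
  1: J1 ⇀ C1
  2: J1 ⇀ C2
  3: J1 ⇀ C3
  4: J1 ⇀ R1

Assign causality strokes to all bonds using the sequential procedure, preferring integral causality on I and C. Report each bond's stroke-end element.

#0 stroke at J1  (Se1 fixes effort; stroke away)
#1 stroke at J1  (C1 integral (e out))
#2 stroke at J1  (C2 outputs effort q/C2)
#3 stroke at J1  (C3 integral (e out))
#4 stroke at R1  (only one flow-in slot at J1)

bond 0 |J1
bond 1 |J1
bond 2 |J1
bond 3 |J1
bond 4 |R1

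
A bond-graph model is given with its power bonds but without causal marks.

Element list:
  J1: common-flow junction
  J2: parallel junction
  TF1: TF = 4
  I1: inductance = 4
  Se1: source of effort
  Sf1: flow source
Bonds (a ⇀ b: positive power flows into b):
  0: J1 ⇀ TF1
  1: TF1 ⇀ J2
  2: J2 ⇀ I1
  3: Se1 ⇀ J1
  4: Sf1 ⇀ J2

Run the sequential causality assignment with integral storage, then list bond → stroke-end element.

β0 stroke at TF1
β1 stroke at J2
β2 stroke at I1
β3 stroke at J1
β4 stroke at Sf1

bond 3 stroke at J1  (Se1: effort source, stroke at far end)
bond 4 stroke at Sf1  (Sf1: flow source, stroke at near end)
bond 0 stroke at TF1  (closing 1-jn rule on J1)
bond 1 stroke at J2  (TF TF1: opposite of bond 0)
bond 2 stroke at I1  (J2: bond 1 brought effort, rest push out)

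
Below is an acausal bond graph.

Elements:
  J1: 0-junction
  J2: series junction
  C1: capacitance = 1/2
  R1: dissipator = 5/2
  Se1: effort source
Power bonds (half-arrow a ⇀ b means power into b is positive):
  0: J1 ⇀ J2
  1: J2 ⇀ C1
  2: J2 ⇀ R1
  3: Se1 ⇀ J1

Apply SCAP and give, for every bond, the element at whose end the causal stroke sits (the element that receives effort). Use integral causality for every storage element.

β3 →J1  (Se1 fixes effort; stroke away)
β0 →J2  (J1 effort already set via bond 3)
β1 →J2  (prefer integral on C1)
β2 →R1  (only one flow-in slot at J2)

#0 stroke→J2
#1 stroke→J2
#2 stroke→R1
#3 stroke→J1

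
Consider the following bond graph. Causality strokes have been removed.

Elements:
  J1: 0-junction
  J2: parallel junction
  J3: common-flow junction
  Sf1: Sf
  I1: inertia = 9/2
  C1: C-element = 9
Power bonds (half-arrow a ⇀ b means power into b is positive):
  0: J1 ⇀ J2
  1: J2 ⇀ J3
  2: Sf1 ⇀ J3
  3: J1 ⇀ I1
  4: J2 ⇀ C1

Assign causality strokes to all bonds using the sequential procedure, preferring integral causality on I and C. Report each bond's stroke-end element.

bond 0 |J1
bond 1 |J3
bond 2 |Sf1
bond 3 |I1
bond 4 |J2

bond 2 stroke at Sf1  (Sf1: flow source, stroke at near end)
bond 1 stroke at J3  (J3 flow already set via bond 2)
bond 3 stroke at I1  (I1 outputs flow p/I1)
bond 0 stroke at J1  (only one effort-in slot at J1)
bond 4 stroke at J2  (only one effort-in slot at J2)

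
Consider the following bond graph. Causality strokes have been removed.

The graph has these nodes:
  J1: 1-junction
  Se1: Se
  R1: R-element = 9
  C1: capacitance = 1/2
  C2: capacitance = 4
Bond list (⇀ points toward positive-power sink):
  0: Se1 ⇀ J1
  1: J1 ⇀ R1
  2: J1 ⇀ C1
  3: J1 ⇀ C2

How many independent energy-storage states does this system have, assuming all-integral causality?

bond 0 stroke→J1  (source Se1 imposes e)
bond 2 stroke→J1  (C1: C, integral causality)
bond 3 stroke→J1  (C2: C, integral causality)
bond 1 stroke→R1  (closing 1-jn rule on J1)

2  (C1, C2 all integral)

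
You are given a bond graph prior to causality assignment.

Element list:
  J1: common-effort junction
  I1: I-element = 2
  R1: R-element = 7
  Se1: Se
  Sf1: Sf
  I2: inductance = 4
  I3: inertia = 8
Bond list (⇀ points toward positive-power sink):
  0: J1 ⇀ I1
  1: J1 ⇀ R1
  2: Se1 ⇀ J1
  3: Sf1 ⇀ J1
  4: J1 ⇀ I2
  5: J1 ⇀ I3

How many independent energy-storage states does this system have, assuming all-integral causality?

3  (I1, I2, I3 all integral)

β2 |J1  (Se1: effort source, stroke at far end)
β3 |Sf1  (Sf1 fixes flow; stroke at Sf1)
β0 |I1  (0-jn J1 has e-setter on 2)
β1 |R1  (J1: bond 2 brought effort, rest push out)
β4 |I2  (J1: bond 2 brought effort, rest push out)
β5 |I3  (common-e at J1 fixed by 2)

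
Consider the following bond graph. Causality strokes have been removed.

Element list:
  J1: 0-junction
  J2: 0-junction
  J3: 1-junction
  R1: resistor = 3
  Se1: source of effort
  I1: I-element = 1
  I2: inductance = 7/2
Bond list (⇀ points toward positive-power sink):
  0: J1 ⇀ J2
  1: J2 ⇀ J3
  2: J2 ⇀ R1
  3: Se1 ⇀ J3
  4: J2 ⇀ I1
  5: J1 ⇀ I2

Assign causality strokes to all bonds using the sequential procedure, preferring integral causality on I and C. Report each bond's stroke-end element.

#3 →J3  (Se1 fixes effort; stroke away)
#1 →J2  (J3: last free bond brings flow in)
#0 →J1  (common-e at J2 fixed by 1)
#2 →R1  (0-jn J2 has e-setter on 1)
#4 →I1  (0-jn J2 has e-setter on 1)
#5 →I2  (common-e at J1 fixed by 0)

b0 stroke at J1
b1 stroke at J2
b2 stroke at R1
b3 stroke at J3
b4 stroke at I1
b5 stroke at I2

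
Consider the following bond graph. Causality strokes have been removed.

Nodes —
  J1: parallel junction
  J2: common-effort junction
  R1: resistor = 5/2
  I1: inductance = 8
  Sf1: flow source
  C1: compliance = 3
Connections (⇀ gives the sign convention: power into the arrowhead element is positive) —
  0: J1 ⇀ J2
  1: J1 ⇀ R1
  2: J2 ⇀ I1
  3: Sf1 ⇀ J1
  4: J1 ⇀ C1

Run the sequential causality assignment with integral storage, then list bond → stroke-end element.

β0 |J2
β1 |R1
β2 |I1
β3 |Sf1
β4 |J1

β3 stroke at Sf1  (Sf1 (Sf) sets flow on bond)
β2 stroke at I1  (I1 outputs flow p/I1)
β0 stroke at J2  (only one effort-in slot at J2)
β4 stroke at J1  (C1 integral (e out))
β1 stroke at R1  (common-e at J1 fixed by 4)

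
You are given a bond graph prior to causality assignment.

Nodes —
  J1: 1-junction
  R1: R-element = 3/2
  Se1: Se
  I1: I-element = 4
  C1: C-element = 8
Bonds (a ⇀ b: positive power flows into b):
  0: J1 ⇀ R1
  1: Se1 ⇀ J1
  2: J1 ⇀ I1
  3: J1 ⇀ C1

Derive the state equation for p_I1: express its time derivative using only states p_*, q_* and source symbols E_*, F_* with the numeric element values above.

b1 →J1  (Se1: effort source, stroke at far end)
b2 →I1  (I1 integral (f out))
b0 →J1  (1-jn J1 has f-setter on 2)
b3 →J1  (J1 flow already set via bond 2)

dp_I1/dt = E_Se1 - 3*p_I1/8 - q_C1/8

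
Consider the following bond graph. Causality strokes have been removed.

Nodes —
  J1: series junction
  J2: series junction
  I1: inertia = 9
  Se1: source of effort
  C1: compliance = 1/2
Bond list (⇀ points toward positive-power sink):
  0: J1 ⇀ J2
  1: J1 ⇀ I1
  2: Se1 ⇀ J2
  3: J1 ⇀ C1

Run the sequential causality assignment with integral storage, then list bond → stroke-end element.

β2 stroke→J2  (Se1 (Se) sets effort on bond)
β0 stroke→J1  (closing 1-jn rule on J2)
β1 stroke→I1  (I1 integral (f out))
β3 stroke→J1  (J1 flow already set via bond 1)

β0 stroke at J1
β1 stroke at I1
β2 stroke at J2
β3 stroke at J1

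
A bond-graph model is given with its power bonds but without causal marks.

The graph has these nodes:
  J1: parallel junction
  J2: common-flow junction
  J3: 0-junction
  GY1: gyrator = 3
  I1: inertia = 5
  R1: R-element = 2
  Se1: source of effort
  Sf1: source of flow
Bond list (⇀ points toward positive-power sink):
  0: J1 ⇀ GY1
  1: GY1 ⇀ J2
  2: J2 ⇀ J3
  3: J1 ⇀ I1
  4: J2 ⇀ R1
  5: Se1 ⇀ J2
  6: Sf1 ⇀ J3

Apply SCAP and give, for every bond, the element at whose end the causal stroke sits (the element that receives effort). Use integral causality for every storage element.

β5 →J2  (Se1: effort source, stroke at far end)
β6 →Sf1  (Sf1: flow source, stroke at near end)
β2 →J3  (closing 0-jn rule on J3)
β1 →J2  (common-f at J2 fixed by 2)
β4 →J2  (J2 flow already set via bond 2)
β0 →J1  (through GY1, causality inverts; strokes same side of GY1)
β3 →I1  (common-e at J1 fixed by 0)

bond 0 stroke→J1
bond 1 stroke→J2
bond 2 stroke→J3
bond 3 stroke→I1
bond 4 stroke→J2
bond 5 stroke→J2
bond 6 stroke→Sf1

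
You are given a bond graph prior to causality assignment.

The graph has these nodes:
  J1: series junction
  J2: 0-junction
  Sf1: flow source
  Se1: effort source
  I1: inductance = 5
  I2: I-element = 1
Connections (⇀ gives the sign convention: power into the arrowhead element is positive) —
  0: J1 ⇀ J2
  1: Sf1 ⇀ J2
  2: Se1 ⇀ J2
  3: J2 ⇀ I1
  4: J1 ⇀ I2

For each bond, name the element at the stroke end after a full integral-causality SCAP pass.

bond 0 stroke at J1
bond 1 stroke at Sf1
bond 2 stroke at J2
bond 3 stroke at I1
bond 4 stroke at I2

bond 1 stroke at Sf1  (Sf1 (Sf) sets flow on bond)
bond 2 stroke at J2  (source Se1 imposes e)
bond 0 stroke at J1  (J2: bond 2 brought effort, rest push out)
bond 3 stroke at I1  (0-jn J2 has e-setter on 2)
bond 4 stroke at I2  (J1: last free bond brings flow in)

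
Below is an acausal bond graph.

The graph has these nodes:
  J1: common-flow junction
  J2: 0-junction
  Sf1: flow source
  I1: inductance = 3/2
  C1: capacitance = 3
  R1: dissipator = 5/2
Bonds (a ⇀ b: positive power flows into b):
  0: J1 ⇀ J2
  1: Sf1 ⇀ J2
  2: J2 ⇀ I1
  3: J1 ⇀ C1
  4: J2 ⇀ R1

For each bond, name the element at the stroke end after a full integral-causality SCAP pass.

bond 1 stroke at Sf1  (Sf1 (Sf) sets flow on bond)
bond 2 stroke at I1  (I1: I, integral causality)
bond 3 stroke at J1  (prefer integral on C1)
bond 0 stroke at J2  (closing 1-jn rule on J1)
bond 4 stroke at R1  (J2: bond 0 brought effort, rest push out)

#0 stroke at J2
#1 stroke at Sf1
#2 stroke at I1
#3 stroke at J1
#4 stroke at R1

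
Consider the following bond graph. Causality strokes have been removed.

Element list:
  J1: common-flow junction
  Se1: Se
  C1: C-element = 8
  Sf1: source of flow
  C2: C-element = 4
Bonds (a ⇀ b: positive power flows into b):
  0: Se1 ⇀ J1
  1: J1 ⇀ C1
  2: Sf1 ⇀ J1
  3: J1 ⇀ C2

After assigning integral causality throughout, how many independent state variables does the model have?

bond 0 |J1  (Se1 fixes effort; stroke away)
bond 2 |Sf1  (source Sf1 imposes f)
bond 1 |J1  (J1 flow already set via bond 2)
bond 3 |J1  (J1: bond 2 brought flow, rest push out)

2  (C1, C2 all integral)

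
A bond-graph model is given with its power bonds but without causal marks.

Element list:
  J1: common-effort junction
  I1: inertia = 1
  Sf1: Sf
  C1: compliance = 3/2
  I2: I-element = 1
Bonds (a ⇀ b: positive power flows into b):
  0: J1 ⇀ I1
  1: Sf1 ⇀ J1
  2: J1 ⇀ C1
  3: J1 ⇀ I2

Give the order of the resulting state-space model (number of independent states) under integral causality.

3  (C1, I1, I2 all integral)

#1 stroke→Sf1  (Sf1 (Sf) sets flow on bond)
#0 stroke→I1  (I1 integral (f out))
#2 stroke→J1  (prefer integral on C1)
#3 stroke→I2  (0-jn J1 has e-setter on 2)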